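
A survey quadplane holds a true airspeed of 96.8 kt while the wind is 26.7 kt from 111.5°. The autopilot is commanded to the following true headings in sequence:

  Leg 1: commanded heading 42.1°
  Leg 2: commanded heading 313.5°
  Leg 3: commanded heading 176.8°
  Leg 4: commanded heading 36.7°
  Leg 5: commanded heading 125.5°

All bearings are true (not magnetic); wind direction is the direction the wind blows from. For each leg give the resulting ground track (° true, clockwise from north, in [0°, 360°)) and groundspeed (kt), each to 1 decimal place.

Leg 1: heading 42.1°; drift -16.0° → track 26.1°, groundspeed 90.9 kt
Leg 2: heading 313.5°; drift -4.7° → track 308.8°, groundspeed 122.0 kt
Leg 3: heading 176.8°; drift +15.8° → track 192.6°, groundspeed 89.0 kt
Leg 4: heading 36.7°; drift -16.0° → track 20.7°, groundspeed 93.4 kt
Leg 5: heading 125.5°; drift +5.2° → track 130.7°, groundspeed 71.2 kt

Leg 1: track=26.1°, groundspeed=90.9 kt
Leg 2: track=308.8°, groundspeed=122.0 kt
Leg 3: track=192.6°, groundspeed=89.0 kt
Leg 4: track=20.7°, groundspeed=93.4 kt
Leg 5: track=130.7°, groundspeed=71.2 kt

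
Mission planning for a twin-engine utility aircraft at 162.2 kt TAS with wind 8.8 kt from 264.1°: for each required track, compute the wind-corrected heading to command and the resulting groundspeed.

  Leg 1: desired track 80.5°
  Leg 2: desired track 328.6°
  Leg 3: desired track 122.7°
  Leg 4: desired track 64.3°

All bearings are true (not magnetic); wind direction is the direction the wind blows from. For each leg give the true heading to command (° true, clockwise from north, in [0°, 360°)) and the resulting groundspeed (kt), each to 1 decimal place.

Leg 1: heading=80.3°, groundspeed=171.0 kt
Leg 2: heading=325.8°, groundspeed=158.2 kt
Leg 3: heading=124.6°, groundspeed=169.0 kt
Leg 4: heading=63.2°, groundspeed=170.5 kt

Leg 1: desired track 80.5°; wind correction -0.2° → command heading 80.3°, groundspeed 171.0 kt
Leg 2: desired track 328.6°; wind correction -2.8° → command heading 325.8°, groundspeed 158.2 kt
Leg 3: desired track 122.7°; wind correction +1.9° → command heading 124.6°, groundspeed 169.0 kt
Leg 4: desired track 64.3°; wind correction -1.1° → command heading 63.2°, groundspeed 170.5 kt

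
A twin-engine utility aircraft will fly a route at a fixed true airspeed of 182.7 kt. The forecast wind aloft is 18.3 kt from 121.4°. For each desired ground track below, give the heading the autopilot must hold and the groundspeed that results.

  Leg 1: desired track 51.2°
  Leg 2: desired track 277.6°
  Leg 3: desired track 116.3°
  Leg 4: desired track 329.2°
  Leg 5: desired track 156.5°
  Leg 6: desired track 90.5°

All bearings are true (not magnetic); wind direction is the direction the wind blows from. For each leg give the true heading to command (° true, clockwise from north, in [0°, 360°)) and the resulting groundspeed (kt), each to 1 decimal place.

Leg 1: heading=56.6°, groundspeed=175.7 kt
Leg 2: heading=275.3°, groundspeed=199.3 kt
Leg 3: heading=116.8°, groundspeed=164.5 kt
Leg 4: heading=331.9°, groundspeed=198.7 kt
Leg 5: heading=153.2°, groundspeed=167.4 kt
Leg 6: heading=93.4°, groundspeed=166.8 kt

Leg 1: desired track 51.2°; wind correction +5.4° → command heading 56.6°, groundspeed 175.7 kt
Leg 2: desired track 277.6°; wind correction -2.3° → command heading 275.3°, groundspeed 199.3 kt
Leg 3: desired track 116.3°; wind correction +0.5° → command heading 116.8°, groundspeed 164.5 kt
Leg 4: desired track 329.2°; wind correction +2.7° → command heading 331.9°, groundspeed 198.7 kt
Leg 5: desired track 156.5°; wind correction -3.3° → command heading 153.2°, groundspeed 167.4 kt
Leg 6: desired track 90.5°; wind correction +2.9° → command heading 93.4°, groundspeed 166.8 kt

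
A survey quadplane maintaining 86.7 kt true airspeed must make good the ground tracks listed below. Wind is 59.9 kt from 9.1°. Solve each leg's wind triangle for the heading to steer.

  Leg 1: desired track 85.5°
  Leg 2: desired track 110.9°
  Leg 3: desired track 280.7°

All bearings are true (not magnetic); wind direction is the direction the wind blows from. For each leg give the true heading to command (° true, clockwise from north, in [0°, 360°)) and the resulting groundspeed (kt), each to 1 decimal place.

Leg 1: heading=43.3°, groundspeed=50.2 kt
Leg 2: heading=68.3°, groundspeed=76.1 kt
Leg 3: heading=324.4°, groundspeed=61.0 kt

Leg 1: desired track 85.5°; wind correction -42.2° → command heading 43.3°, groundspeed 50.2 kt
Leg 2: desired track 110.9°; wind correction -42.6° → command heading 68.3°, groundspeed 76.1 kt
Leg 3: desired track 280.7°; wind correction +43.7° → command heading 324.4°, groundspeed 61.0 kt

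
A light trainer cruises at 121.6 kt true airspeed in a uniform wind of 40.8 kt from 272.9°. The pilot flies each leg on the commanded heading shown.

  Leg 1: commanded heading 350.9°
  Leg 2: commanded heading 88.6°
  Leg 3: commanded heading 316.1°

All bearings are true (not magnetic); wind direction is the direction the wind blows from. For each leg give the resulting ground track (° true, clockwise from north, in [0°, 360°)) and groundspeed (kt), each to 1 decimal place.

Leg 1: track=10.3°, groundspeed=120.0 kt
Leg 2: track=89.7°, groundspeed=162.3 kt
Leg 3: track=333.0°, groundspeed=96.0 kt

Leg 1: heading 350.9°; drift +19.4° → track 10.3°, groundspeed 120.0 kt
Leg 2: heading 88.6°; drift +1.1° → track 89.7°, groundspeed 162.3 kt
Leg 3: heading 316.1°; drift +16.9° → track 333.0°, groundspeed 96.0 kt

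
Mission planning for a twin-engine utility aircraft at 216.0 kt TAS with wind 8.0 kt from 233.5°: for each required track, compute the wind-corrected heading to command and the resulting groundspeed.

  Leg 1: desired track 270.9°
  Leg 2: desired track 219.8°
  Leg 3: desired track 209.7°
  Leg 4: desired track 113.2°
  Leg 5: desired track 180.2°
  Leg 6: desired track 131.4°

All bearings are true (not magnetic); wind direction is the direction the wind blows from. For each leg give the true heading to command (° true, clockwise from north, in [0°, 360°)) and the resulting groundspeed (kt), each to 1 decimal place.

Leg 1: heading=269.6°, groundspeed=209.6 kt
Leg 2: heading=220.3°, groundspeed=208.2 kt
Leg 3: heading=210.6°, groundspeed=208.7 kt
Leg 4: heading=115.0°, groundspeed=219.9 kt
Leg 5: heading=181.9°, groundspeed=211.1 kt
Leg 6: heading=133.5°, groundspeed=217.5 kt

Leg 1: desired track 270.9°; wind correction -1.3° → command heading 269.6°, groundspeed 209.6 kt
Leg 2: desired track 219.8°; wind correction +0.5° → command heading 220.3°, groundspeed 208.2 kt
Leg 3: desired track 209.7°; wind correction +0.9° → command heading 210.6°, groundspeed 208.7 kt
Leg 4: desired track 113.2°; wind correction +1.8° → command heading 115.0°, groundspeed 219.9 kt
Leg 5: desired track 180.2°; wind correction +1.7° → command heading 181.9°, groundspeed 211.1 kt
Leg 6: desired track 131.4°; wind correction +2.1° → command heading 133.5°, groundspeed 217.5 kt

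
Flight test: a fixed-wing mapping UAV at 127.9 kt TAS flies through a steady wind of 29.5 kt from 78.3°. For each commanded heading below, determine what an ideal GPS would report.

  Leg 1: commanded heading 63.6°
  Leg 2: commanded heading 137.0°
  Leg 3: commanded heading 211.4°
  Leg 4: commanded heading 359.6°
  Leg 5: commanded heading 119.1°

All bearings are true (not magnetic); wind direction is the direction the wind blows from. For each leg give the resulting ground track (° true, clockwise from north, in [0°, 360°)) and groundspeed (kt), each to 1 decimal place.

Leg 1: heading 63.6°; drift -4.3° → track 59.3°, groundspeed 99.6 kt
Leg 2: heading 137.0°; drift +12.6° → track 149.6°, groundspeed 115.4 kt
Leg 3: heading 211.4°; drift +8.3° → track 219.7°, groundspeed 149.6 kt
Leg 4: heading 359.6°; drift -13.3° → track 346.3°, groundspeed 125.5 kt
Leg 5: heading 119.1°; drift +10.3° → track 129.4°, groundspeed 107.3 kt

Leg 1: track=59.3°, groundspeed=99.6 kt
Leg 2: track=149.6°, groundspeed=115.4 kt
Leg 3: track=219.7°, groundspeed=149.6 kt
Leg 4: track=346.3°, groundspeed=125.5 kt
Leg 5: track=129.4°, groundspeed=107.3 kt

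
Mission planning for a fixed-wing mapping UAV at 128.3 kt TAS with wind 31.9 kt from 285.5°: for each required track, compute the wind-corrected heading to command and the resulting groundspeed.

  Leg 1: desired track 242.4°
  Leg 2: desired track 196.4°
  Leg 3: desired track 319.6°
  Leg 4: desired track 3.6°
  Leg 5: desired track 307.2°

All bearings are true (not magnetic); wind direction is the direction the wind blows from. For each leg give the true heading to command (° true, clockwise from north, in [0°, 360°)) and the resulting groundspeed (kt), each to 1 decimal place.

Leg 1: heading=252.2°, groundspeed=103.1 kt
Leg 2: heading=210.8°, groundspeed=123.8 kt
Leg 3: heading=311.6°, groundspeed=100.6 kt
Leg 4: heading=349.5°, groundspeed=117.9 kt
Leg 5: heading=301.9°, groundspeed=98.1 kt

Leg 1: desired track 242.4°; wind correction +9.8° → command heading 252.2°, groundspeed 103.1 kt
Leg 2: desired track 196.4°; wind correction +14.4° → command heading 210.8°, groundspeed 123.8 kt
Leg 3: desired track 319.6°; wind correction -8.0° → command heading 311.6°, groundspeed 100.6 kt
Leg 4: desired track 3.6°; wind correction -14.1° → command heading 349.5°, groundspeed 117.9 kt
Leg 5: desired track 307.2°; wind correction -5.3° → command heading 301.9°, groundspeed 98.1 kt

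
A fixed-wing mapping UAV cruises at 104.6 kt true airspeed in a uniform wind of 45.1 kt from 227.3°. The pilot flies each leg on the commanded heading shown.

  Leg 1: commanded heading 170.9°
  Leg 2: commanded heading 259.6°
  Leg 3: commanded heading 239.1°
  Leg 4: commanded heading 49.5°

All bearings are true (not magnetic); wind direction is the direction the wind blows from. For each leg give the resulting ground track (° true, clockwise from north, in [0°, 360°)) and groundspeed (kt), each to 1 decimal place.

Leg 1: heading 170.9°; drift -25.3° → track 145.6°, groundspeed 88.1 kt
Leg 2: heading 259.6°; drift +19.9° → track 279.5°, groundspeed 70.7 kt
Leg 3: heading 239.1°; drift +8.7° → track 247.8°, groundspeed 61.2 kt
Leg 4: heading 49.5°; drift -0.7° → track 48.8°, groundspeed 149.7 kt

Leg 1: track=145.6°, groundspeed=88.1 kt
Leg 2: track=279.5°, groundspeed=70.7 kt
Leg 3: track=247.8°, groundspeed=61.2 kt
Leg 4: track=48.8°, groundspeed=149.7 kt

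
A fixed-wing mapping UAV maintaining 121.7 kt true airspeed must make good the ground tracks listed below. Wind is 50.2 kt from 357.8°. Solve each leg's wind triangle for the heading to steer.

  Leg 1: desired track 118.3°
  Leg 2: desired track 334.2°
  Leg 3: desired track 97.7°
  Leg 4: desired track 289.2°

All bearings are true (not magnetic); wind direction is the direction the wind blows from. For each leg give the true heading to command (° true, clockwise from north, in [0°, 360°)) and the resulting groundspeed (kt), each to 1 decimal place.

Leg 1: desired track 118.3°; wind correction -20.8° → command heading 97.5°, groundspeed 139.2 kt
Leg 2: desired track 334.2°; wind correction +9.5° → command heading 343.7°, groundspeed 74.0 kt
Leg 3: desired track 97.7°; wind correction -24.0° → command heading 73.7°, groundspeed 119.8 kt
Leg 4: desired track 289.2°; wind correction +22.6° → command heading 311.8°, groundspeed 94.1 kt

Leg 1: heading=97.5°, groundspeed=139.2 kt
Leg 2: heading=343.7°, groundspeed=74.0 kt
Leg 3: heading=73.7°, groundspeed=119.8 kt
Leg 4: heading=311.8°, groundspeed=94.1 kt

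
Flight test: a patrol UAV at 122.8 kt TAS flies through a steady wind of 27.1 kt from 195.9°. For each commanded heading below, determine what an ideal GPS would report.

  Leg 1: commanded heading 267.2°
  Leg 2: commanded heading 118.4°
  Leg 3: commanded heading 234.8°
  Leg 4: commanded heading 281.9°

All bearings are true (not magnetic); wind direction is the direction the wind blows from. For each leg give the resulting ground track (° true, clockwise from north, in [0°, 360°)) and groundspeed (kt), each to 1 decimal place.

Leg 1: heading 267.2°; drift +12.7° → track 279.9°, groundspeed 117.0 kt
Leg 2: heading 118.4°; drift -12.7° → track 105.7°, groundspeed 119.9 kt
Leg 3: heading 234.8°; drift +9.5° → track 244.3°, groundspeed 103.1 kt
Leg 4: heading 281.9°; drift +12.6° → track 294.5°, groundspeed 123.9 kt

Leg 1: track=279.9°, groundspeed=117.0 kt
Leg 2: track=105.7°, groundspeed=119.9 kt
Leg 3: track=244.3°, groundspeed=103.1 kt
Leg 4: track=294.5°, groundspeed=123.9 kt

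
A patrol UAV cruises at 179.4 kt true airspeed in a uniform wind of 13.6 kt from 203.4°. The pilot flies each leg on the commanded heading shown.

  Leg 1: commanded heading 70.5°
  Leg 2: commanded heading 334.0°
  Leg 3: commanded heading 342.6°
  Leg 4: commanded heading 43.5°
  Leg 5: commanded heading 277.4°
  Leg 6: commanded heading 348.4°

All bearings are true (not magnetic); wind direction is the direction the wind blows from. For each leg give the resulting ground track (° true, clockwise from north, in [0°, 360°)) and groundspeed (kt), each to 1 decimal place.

Leg 1: track=67.5°, groundspeed=188.9 kt
Leg 2: track=337.1°, groundspeed=188.5 kt
Leg 3: track=345.3°, groundspeed=189.9 kt
Leg 4: track=42.1°, groundspeed=192.2 kt
Leg 5: track=281.7°, groundspeed=176.1 kt
Leg 6: track=350.7°, groundspeed=190.7 kt

Leg 1: heading 70.5°; drift -3.0° → track 67.5°, groundspeed 188.9 kt
Leg 2: heading 334.0°; drift +3.1° → track 337.1°, groundspeed 188.5 kt
Leg 3: heading 342.6°; drift +2.7° → track 345.3°, groundspeed 189.9 kt
Leg 4: heading 43.5°; drift -1.4° → track 42.1°, groundspeed 192.2 kt
Leg 5: heading 277.4°; drift +4.3° → track 281.7°, groundspeed 176.1 kt
Leg 6: heading 348.4°; drift +2.3° → track 350.7°, groundspeed 190.7 kt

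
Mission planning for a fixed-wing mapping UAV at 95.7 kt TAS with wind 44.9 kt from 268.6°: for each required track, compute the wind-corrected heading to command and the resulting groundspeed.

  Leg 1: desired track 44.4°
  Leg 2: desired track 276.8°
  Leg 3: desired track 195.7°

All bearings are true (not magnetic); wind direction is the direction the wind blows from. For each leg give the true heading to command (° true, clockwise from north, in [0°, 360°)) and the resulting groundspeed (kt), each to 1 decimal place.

Leg 1: heading=25.3°, groundspeed=122.6 kt
Leg 2: heading=273.0°, groundspeed=51.0 kt
Leg 3: heading=222.3°, groundspeed=72.3 kt

Leg 1: desired track 44.4°; wind correction -19.1° → command heading 25.3°, groundspeed 122.6 kt
Leg 2: desired track 276.8°; wind correction -3.8° → command heading 273.0°, groundspeed 51.0 kt
Leg 3: desired track 195.7°; wind correction +26.6° → command heading 222.3°, groundspeed 72.3 kt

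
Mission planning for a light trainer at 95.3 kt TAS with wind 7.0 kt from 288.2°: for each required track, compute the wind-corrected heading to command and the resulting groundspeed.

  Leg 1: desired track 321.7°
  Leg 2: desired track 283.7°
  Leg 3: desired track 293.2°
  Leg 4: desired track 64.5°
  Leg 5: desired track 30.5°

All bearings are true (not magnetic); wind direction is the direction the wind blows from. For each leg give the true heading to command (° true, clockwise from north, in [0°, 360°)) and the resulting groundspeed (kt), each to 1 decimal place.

Leg 1: desired track 321.7°; wind correction -2.3° → command heading 319.4°, groundspeed 89.4 kt
Leg 2: desired track 283.7°; wind correction +0.3° → command heading 284.0°, groundspeed 88.3 kt
Leg 3: desired track 293.2°; wind correction -0.4° → command heading 292.8°, groundspeed 88.3 kt
Leg 4: desired track 64.5°; wind correction -2.9° → command heading 61.6°, groundspeed 100.2 kt
Leg 5: desired track 30.5°; wind correction -4.1° → command heading 26.4°, groundspeed 96.5 kt

Leg 1: heading=319.4°, groundspeed=89.4 kt
Leg 2: heading=284.0°, groundspeed=88.3 kt
Leg 3: heading=292.8°, groundspeed=88.3 kt
Leg 4: heading=61.6°, groundspeed=100.2 kt
Leg 5: heading=26.4°, groundspeed=96.5 kt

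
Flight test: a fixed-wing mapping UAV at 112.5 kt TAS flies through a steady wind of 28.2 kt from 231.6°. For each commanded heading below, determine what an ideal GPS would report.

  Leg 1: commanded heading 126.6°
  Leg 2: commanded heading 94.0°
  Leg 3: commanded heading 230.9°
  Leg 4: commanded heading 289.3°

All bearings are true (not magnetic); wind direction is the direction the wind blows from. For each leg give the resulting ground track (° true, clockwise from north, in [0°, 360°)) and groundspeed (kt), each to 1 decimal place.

Leg 1: heading 126.6°; drift -12.8° → track 113.8°, groundspeed 122.9 kt
Leg 2: heading 94.0°; drift -8.1° → track 85.9°, groundspeed 134.7 kt
Leg 3: heading 230.9°; drift -0.2° → track 230.7°, groundspeed 84.3 kt
Leg 4: heading 289.3°; drift +13.7° → track 303.0°, groundspeed 100.3 kt

Leg 1: track=113.8°, groundspeed=122.9 kt
Leg 2: track=85.9°, groundspeed=134.7 kt
Leg 3: track=230.7°, groundspeed=84.3 kt
Leg 4: track=303.0°, groundspeed=100.3 kt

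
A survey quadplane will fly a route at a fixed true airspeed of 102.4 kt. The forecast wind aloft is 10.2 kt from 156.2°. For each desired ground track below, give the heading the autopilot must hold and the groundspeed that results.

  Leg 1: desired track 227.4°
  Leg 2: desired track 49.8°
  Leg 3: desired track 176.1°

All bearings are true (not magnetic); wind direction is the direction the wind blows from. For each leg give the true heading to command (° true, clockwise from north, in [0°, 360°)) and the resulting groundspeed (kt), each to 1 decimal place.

Leg 1: desired track 227.4°; wind correction -5.4° → command heading 222.0°, groundspeed 98.7 kt
Leg 2: desired track 49.8°; wind correction +5.5° → command heading 55.3°, groundspeed 104.8 kt
Leg 3: desired track 176.1°; wind correction -1.9° → command heading 174.2°, groundspeed 92.8 kt

Leg 1: heading=222.0°, groundspeed=98.7 kt
Leg 2: heading=55.3°, groundspeed=104.8 kt
Leg 3: heading=174.2°, groundspeed=92.8 kt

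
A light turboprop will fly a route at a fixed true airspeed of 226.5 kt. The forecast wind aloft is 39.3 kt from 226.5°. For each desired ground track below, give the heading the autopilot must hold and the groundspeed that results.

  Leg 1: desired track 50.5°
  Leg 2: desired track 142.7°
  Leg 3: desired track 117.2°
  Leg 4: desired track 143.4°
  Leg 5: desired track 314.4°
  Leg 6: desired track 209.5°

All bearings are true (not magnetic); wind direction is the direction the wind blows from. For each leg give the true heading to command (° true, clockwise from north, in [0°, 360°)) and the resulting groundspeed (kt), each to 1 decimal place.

Leg 1: desired track 50.5°; wind correction +0.7° → command heading 51.2°, groundspeed 265.7 kt
Leg 2: desired track 142.7°; wind correction +9.9° → command heading 152.6°, groundspeed 218.9 kt
Leg 3: desired track 117.2°; wind correction +9.4° → command heading 126.6°, groundspeed 236.4 kt
Leg 4: desired track 143.4°; wind correction +9.9° → command heading 153.3°, groundspeed 218.4 kt
Leg 5: desired track 314.4°; wind correction -10.0° → command heading 304.4°, groundspeed 221.6 kt
Leg 6: desired track 209.5°; wind correction +2.9° → command heading 212.4°, groundspeed 188.6 kt

Leg 1: heading=51.2°, groundspeed=265.7 kt
Leg 2: heading=152.6°, groundspeed=218.9 kt
Leg 3: heading=126.6°, groundspeed=236.4 kt
Leg 4: heading=153.3°, groundspeed=218.4 kt
Leg 5: heading=304.4°, groundspeed=221.6 kt
Leg 6: heading=212.4°, groundspeed=188.6 kt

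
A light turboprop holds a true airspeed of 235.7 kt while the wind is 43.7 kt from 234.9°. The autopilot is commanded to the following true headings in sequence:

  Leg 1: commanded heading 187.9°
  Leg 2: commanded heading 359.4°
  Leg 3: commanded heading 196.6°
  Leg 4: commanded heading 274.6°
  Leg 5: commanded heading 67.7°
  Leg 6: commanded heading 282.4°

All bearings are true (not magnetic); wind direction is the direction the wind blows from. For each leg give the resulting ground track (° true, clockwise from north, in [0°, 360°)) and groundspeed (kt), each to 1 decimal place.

Leg 1: heading 187.9°; drift -8.8° → track 179.1°, groundspeed 208.4 kt
Leg 2: heading 359.4°; drift +7.9° → track 7.3°, groundspeed 262.9 kt
Leg 3: heading 196.6°; drift -7.7° → track 188.9°, groundspeed 203.2 kt
Leg 4: heading 274.6°; drift +7.9° → track 282.5°, groundspeed 204.0 kt
Leg 5: heading 67.7°; drift -2.0° → track 65.7°, groundspeed 278.5 kt
Leg 6: heading 282.4°; drift +8.9° → track 291.3°, groundspeed 208.7 kt

Leg 1: track=179.1°, groundspeed=208.4 kt
Leg 2: track=7.3°, groundspeed=262.9 kt
Leg 3: track=188.9°, groundspeed=203.2 kt
Leg 4: track=282.5°, groundspeed=204.0 kt
Leg 5: track=65.7°, groundspeed=278.5 kt
Leg 6: track=291.3°, groundspeed=208.7 kt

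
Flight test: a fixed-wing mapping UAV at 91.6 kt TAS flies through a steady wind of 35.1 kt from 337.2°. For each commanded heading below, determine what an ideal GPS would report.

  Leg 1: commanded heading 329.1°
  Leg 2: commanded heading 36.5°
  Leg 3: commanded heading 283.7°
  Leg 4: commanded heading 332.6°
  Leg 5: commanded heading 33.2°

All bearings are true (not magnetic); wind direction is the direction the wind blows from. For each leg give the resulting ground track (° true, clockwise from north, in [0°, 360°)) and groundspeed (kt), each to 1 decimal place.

Leg 1: heading 329.1°; drift -5.0° → track 324.1°, groundspeed 57.1 kt
Leg 2: heading 36.5°; drift +22.3° → track 58.8°, groundspeed 79.6 kt
Leg 3: heading 283.7°; drift -21.8° → track 261.9°, groundspeed 76.1 kt
Leg 4: heading 332.6°; drift -2.8° → track 329.8°, groundspeed 56.7 kt
Leg 5: heading 33.2°; drift +22.0° → track 55.2°, groundspeed 77.6 kt

Leg 1: track=324.1°, groundspeed=57.1 kt
Leg 2: track=58.8°, groundspeed=79.6 kt
Leg 3: track=261.9°, groundspeed=76.1 kt
Leg 4: track=329.8°, groundspeed=56.7 kt
Leg 5: track=55.2°, groundspeed=77.6 kt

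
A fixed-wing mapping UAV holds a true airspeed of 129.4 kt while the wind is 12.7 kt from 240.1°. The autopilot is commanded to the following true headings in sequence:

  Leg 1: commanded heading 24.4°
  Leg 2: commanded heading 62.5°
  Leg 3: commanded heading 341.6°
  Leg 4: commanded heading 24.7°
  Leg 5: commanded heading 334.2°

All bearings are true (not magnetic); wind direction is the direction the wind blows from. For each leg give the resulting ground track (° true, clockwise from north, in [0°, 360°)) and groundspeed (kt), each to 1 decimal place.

Leg 1: track=27.4°, groundspeed=139.9 kt
Leg 2: track=62.3°, groundspeed=142.1 kt
Leg 3: track=347.0°, groundspeed=132.5 kt
Leg 4: track=27.7°, groundspeed=139.9 kt
Leg 5: track=339.8°, groundspeed=130.9 kt

Leg 1: heading 24.4°; drift +3.0° → track 27.4°, groundspeed 139.9 kt
Leg 2: heading 62.5°; drift -0.2° → track 62.3°, groundspeed 142.1 kt
Leg 3: heading 341.6°; drift +5.4° → track 347.0°, groundspeed 132.5 kt
Leg 4: heading 24.7°; drift +3.0° → track 27.7°, groundspeed 139.9 kt
Leg 5: heading 334.2°; drift +5.6° → track 339.8°, groundspeed 130.9 kt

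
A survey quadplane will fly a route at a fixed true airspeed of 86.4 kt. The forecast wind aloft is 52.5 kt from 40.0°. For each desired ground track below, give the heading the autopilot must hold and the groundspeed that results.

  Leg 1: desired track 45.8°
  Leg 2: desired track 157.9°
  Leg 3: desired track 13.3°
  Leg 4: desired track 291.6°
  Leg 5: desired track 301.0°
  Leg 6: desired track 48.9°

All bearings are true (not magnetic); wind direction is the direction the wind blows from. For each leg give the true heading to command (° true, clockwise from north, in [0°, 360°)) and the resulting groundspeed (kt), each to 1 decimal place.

Leg 1: desired track 45.8°; wind correction -3.5° → command heading 42.3°, groundspeed 34.0 kt
Leg 2: desired track 157.9°; wind correction -32.5° → command heading 125.4°, groundspeed 97.5 kt
Leg 3: desired track 13.3°; wind correction +15.8° → command heading 29.1°, groundspeed 36.2 kt
Leg 4: desired track 291.6°; wind correction +35.2° → command heading 326.8°, groundspeed 87.2 kt
Leg 5: desired track 301.0°; wind correction +36.9° → command heading 337.9°, groundspeed 77.3 kt
Leg 6: desired track 48.9°; wind correction -5.4° → command heading 43.5°, groundspeed 34.1 kt

Leg 1: heading=42.3°, groundspeed=34.0 kt
Leg 2: heading=125.4°, groundspeed=97.5 kt
Leg 3: heading=29.1°, groundspeed=36.2 kt
Leg 4: heading=326.8°, groundspeed=87.2 kt
Leg 5: heading=337.9°, groundspeed=77.3 kt
Leg 6: heading=43.5°, groundspeed=34.1 kt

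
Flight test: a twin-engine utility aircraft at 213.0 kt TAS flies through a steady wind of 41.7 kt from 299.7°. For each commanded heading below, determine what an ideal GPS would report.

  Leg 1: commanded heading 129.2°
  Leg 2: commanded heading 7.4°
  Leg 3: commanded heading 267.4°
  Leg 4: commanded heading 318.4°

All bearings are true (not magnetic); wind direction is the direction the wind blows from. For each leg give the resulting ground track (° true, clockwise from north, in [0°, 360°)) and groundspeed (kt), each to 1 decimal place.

Leg 1: track=127.6°, groundspeed=254.2 kt
Leg 2: track=18.5°, groundspeed=200.9 kt
Leg 3: track=260.3°, groundspeed=179.1 kt
Leg 4: track=322.8°, groundspeed=174.0 kt

Leg 1: heading 129.2°; drift -1.6° → track 127.6°, groundspeed 254.2 kt
Leg 2: heading 7.4°; drift +11.1° → track 18.5°, groundspeed 200.9 kt
Leg 3: heading 267.4°; drift -7.1° → track 260.3°, groundspeed 179.1 kt
Leg 4: heading 318.4°; drift +4.4° → track 322.8°, groundspeed 174.0 kt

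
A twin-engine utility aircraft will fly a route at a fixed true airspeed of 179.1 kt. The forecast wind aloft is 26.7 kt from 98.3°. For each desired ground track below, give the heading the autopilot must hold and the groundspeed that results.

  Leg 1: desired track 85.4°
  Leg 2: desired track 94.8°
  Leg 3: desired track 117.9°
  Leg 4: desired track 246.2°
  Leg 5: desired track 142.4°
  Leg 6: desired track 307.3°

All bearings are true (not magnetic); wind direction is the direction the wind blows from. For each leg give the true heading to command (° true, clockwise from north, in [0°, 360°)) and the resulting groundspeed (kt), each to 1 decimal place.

Leg 1: desired track 85.4°; wind correction +1.9° → command heading 87.3°, groundspeed 153.0 kt
Leg 2: desired track 94.8°; wind correction +0.5° → command heading 95.3°, groundspeed 152.4 kt
Leg 3: desired track 117.9°; wind correction -2.9° → command heading 115.0°, groundspeed 153.7 kt
Leg 4: desired track 246.2°; wind correction -4.5° → command heading 241.7°, groundspeed 201.2 kt
Leg 5: desired track 142.4°; wind correction -6.0° → command heading 136.4°, groundspeed 159.0 kt
Leg 6: desired track 307.3°; wind correction +4.1° → command heading 311.4°, groundspeed 202.0 kt

Leg 1: heading=87.3°, groundspeed=153.0 kt
Leg 2: heading=95.3°, groundspeed=152.4 kt
Leg 3: heading=115.0°, groundspeed=153.7 kt
Leg 4: heading=241.7°, groundspeed=201.2 kt
Leg 5: heading=136.4°, groundspeed=159.0 kt
Leg 6: heading=311.4°, groundspeed=202.0 kt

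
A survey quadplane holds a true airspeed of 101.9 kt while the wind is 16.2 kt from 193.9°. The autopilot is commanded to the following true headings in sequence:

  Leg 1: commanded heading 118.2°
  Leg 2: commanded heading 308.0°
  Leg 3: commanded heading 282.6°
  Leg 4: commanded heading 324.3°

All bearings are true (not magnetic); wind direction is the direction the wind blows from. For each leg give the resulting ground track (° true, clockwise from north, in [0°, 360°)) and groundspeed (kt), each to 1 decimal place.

Leg 1: track=109.1°, groundspeed=99.1 kt
Leg 2: track=315.8°, groundspeed=109.5 kt
Leg 3: track=291.7°, groundspeed=102.8 kt
Leg 4: track=330.6°, groundspeed=113.1 kt

Leg 1: heading 118.2°; drift -9.1° → track 109.1°, groundspeed 99.1 kt
Leg 2: heading 308.0°; drift +7.8° → track 315.8°, groundspeed 109.5 kt
Leg 3: heading 282.6°; drift +9.1° → track 291.7°, groundspeed 102.8 kt
Leg 4: heading 324.3°; drift +6.3° → track 330.6°, groundspeed 113.1 kt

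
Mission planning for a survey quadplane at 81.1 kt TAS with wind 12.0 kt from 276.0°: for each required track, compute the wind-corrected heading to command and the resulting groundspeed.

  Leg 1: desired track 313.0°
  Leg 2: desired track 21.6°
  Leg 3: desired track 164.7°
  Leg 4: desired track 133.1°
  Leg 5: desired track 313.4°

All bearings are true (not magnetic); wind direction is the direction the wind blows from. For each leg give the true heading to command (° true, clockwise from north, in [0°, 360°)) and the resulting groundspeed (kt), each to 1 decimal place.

Leg 1: heading=307.9°, groundspeed=71.2 kt
Leg 2: heading=13.4°, groundspeed=83.5 kt
Leg 3: heading=172.6°, groundspeed=84.7 kt
Leg 4: heading=138.2°, groundspeed=90.3 kt
Leg 5: heading=308.2°, groundspeed=71.2 kt

Leg 1: desired track 313.0°; wind correction -5.1° → command heading 307.9°, groundspeed 71.2 kt
Leg 2: desired track 21.6°; wind correction -8.2° → command heading 13.4°, groundspeed 83.5 kt
Leg 3: desired track 164.7°; wind correction +7.9° → command heading 172.6°, groundspeed 84.7 kt
Leg 4: desired track 133.1°; wind correction +5.1° → command heading 138.2°, groundspeed 90.3 kt
Leg 5: desired track 313.4°; wind correction -5.2° → command heading 308.2°, groundspeed 71.2 kt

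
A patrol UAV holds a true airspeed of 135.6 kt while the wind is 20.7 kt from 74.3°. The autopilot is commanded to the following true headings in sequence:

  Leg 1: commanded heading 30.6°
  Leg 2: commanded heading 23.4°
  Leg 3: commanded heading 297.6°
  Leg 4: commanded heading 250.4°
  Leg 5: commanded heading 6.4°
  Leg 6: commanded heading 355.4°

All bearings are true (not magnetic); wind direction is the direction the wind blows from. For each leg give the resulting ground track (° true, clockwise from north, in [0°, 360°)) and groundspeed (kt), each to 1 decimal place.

Leg 1: heading 30.6°; drift -6.8° → track 23.8°, groundspeed 121.5 kt
Leg 2: heading 23.4°; drift -7.5° → track 15.9°, groundspeed 123.6 kt
Leg 3: heading 297.6°; drift -5.4° → track 292.2°, groundspeed 151.3 kt
Leg 4: heading 250.4°; drift +0.5° → track 250.9°, groundspeed 156.3 kt
Leg 5: heading 6.4°; drift -8.5° → track 357.9°, groundspeed 129.2 kt
Leg 6: heading 355.4°; drift -8.8° → track 346.6°, groundspeed 133.2 kt

Leg 1: track=23.8°, groundspeed=121.5 kt
Leg 2: track=15.9°, groundspeed=123.6 kt
Leg 3: track=292.2°, groundspeed=151.3 kt
Leg 4: track=250.9°, groundspeed=156.3 kt
Leg 5: track=357.9°, groundspeed=129.2 kt
Leg 6: track=346.6°, groundspeed=133.2 kt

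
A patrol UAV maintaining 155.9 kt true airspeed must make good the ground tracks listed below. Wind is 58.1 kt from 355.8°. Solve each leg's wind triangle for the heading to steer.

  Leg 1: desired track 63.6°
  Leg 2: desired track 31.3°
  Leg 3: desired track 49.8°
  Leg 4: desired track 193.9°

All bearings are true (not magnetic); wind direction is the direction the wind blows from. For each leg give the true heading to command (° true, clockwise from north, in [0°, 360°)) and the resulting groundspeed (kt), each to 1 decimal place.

Leg 1: desired track 63.6°; wind correction -20.2° → command heading 43.4°, groundspeed 124.4 kt
Leg 2: desired track 31.3°; wind correction -12.5° → command heading 18.8°, groundspeed 104.9 kt
Leg 3: desired track 49.8°; wind correction -17.5° → command heading 32.3°, groundspeed 114.5 kt
Leg 4: desired track 193.9°; wind correction +6.6° → command heading 200.5°, groundspeed 210.1 kt

Leg 1: heading=43.4°, groundspeed=124.4 kt
Leg 2: heading=18.8°, groundspeed=104.9 kt
Leg 3: heading=32.3°, groundspeed=114.5 kt
Leg 4: heading=200.5°, groundspeed=210.1 kt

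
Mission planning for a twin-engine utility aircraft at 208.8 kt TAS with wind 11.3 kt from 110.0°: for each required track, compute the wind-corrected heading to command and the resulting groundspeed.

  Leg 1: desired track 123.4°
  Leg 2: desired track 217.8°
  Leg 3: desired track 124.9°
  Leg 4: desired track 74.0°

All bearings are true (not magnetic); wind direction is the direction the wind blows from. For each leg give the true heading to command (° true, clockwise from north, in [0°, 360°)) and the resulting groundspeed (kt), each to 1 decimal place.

Leg 1: desired track 123.4°; wind correction -0.7° → command heading 122.7°, groundspeed 197.8 kt
Leg 2: desired track 217.8°; wind correction -3.0° → command heading 214.8°, groundspeed 212.0 kt
Leg 3: desired track 124.9°; wind correction -0.8° → command heading 124.1°, groundspeed 197.9 kt
Leg 4: desired track 74.0°; wind correction +1.8° → command heading 75.8°, groundspeed 199.6 kt

Leg 1: heading=122.7°, groundspeed=197.8 kt
Leg 2: heading=214.8°, groundspeed=212.0 kt
Leg 3: heading=124.1°, groundspeed=197.9 kt
Leg 4: heading=75.8°, groundspeed=199.6 kt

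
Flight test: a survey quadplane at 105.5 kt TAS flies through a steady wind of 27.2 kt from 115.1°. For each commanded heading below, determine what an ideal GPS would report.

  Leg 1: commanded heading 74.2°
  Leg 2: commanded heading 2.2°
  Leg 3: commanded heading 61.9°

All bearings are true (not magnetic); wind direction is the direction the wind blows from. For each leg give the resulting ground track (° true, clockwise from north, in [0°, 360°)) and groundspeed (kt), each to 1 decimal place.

Leg 1: track=62.4°, groundspeed=86.8 kt
Leg 2: track=350.0°, groundspeed=118.8 kt
Leg 3: track=48.2°, groundspeed=91.8 kt

Leg 1: heading 74.2°; drift -11.8° → track 62.4°, groundspeed 86.8 kt
Leg 2: heading 2.2°; drift -12.2° → track 350.0°, groundspeed 118.8 kt
Leg 3: heading 61.9°; drift -13.7° → track 48.2°, groundspeed 91.8 kt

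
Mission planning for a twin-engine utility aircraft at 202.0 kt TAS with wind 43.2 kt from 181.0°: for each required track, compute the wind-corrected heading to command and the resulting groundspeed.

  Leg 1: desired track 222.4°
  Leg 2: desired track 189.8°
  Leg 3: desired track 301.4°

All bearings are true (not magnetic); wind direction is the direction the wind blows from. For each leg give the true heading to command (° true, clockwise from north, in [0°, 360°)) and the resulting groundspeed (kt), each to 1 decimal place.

Leg 1: heading=214.3°, groundspeed=167.6 kt
Leg 2: heading=187.9°, groundspeed=159.2 kt
Leg 3: heading=290.8°, groundspeed=220.4 kt

Leg 1: desired track 222.4°; wind correction -8.1° → command heading 214.3°, groundspeed 167.6 kt
Leg 2: desired track 189.8°; wind correction -1.9° → command heading 187.9°, groundspeed 159.2 kt
Leg 3: desired track 301.4°; wind correction -10.6° → command heading 290.8°, groundspeed 220.4 kt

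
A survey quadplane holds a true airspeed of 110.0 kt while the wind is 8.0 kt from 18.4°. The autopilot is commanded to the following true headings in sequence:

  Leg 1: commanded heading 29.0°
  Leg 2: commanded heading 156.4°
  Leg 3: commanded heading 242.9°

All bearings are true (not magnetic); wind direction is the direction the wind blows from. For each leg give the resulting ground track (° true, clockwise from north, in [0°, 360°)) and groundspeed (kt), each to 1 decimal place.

Leg 1: heading 29.0°; drift +0.8° → track 29.8°, groundspeed 102.1 kt
Leg 2: heading 156.4°; drift +2.6° → track 159.0°, groundspeed 116.1 kt
Leg 3: heading 242.9°; drift -2.8° → track 240.1°, groundspeed 115.8 kt

Leg 1: track=29.8°, groundspeed=102.1 kt
Leg 2: track=159.0°, groundspeed=116.1 kt
Leg 3: track=240.1°, groundspeed=115.8 kt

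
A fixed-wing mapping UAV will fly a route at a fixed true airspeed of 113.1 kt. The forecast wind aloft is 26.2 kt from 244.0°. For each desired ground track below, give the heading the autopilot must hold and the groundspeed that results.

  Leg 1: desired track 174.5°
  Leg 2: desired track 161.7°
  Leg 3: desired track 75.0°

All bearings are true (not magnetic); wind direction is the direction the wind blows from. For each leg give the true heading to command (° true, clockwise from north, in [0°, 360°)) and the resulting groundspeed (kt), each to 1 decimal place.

Leg 1: heading=187.0°, groundspeed=101.2 kt
Leg 2: heading=175.0°, groundspeed=106.6 kt
Leg 3: heading=77.5°, groundspeed=138.7 kt

Leg 1: desired track 174.5°; wind correction +12.5° → command heading 187.0°, groundspeed 101.2 kt
Leg 2: desired track 161.7°; wind correction +13.3° → command heading 175.0°, groundspeed 106.6 kt
Leg 3: desired track 75.0°; wind correction +2.5° → command heading 77.5°, groundspeed 138.7 kt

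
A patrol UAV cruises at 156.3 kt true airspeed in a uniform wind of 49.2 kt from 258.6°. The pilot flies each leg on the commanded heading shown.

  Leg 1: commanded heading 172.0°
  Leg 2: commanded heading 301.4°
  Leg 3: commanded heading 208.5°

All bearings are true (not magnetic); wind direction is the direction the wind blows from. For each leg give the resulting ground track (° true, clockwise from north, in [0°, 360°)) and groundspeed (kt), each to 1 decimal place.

Leg 1: heading 172.0°; drift -17.8° → track 154.2°, groundspeed 161.1 kt
Leg 2: heading 301.4°; drift +15.5° → track 316.9°, groundspeed 124.8 kt
Leg 3: heading 208.5°; drift -16.8° → track 191.7°, groundspeed 130.3 kt

Leg 1: track=154.2°, groundspeed=161.1 kt
Leg 2: track=316.9°, groundspeed=124.8 kt
Leg 3: track=191.7°, groundspeed=130.3 kt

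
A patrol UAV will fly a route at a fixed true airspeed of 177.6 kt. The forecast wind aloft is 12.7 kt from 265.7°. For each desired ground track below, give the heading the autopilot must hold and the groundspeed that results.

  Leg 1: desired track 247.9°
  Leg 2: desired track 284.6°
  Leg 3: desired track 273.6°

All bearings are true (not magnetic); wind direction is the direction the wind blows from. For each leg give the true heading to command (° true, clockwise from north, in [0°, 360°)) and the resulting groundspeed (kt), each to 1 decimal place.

Leg 1: desired track 247.9°; wind correction +1.3° → command heading 249.2°, groundspeed 165.5 kt
Leg 2: desired track 284.6°; wind correction -1.3° → command heading 283.3°, groundspeed 165.5 kt
Leg 3: desired track 273.6°; wind correction -0.6° → command heading 273.0°, groundspeed 165.0 kt

Leg 1: heading=249.2°, groundspeed=165.5 kt
Leg 2: heading=283.3°, groundspeed=165.5 kt
Leg 3: heading=273.0°, groundspeed=165.0 kt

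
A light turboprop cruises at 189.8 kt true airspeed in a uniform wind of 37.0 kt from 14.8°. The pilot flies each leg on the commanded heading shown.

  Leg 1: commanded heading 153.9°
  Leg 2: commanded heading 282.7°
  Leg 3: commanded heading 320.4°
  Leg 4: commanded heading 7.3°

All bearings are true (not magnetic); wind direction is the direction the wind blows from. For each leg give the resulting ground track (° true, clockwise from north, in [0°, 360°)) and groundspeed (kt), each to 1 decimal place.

Leg 1: track=160.2°, groundspeed=219.1 kt
Leg 2: track=271.8°, groundspeed=194.7 kt
Leg 3: track=310.3°, groundspeed=170.9 kt
Leg 4: track=5.5°, groundspeed=153.2 kt

Leg 1: heading 153.9°; drift +6.3° → track 160.2°, groundspeed 219.1 kt
Leg 2: heading 282.7°; drift -10.9° → track 271.8°, groundspeed 194.7 kt
Leg 3: heading 320.4°; drift -10.1° → track 310.3°, groundspeed 170.9 kt
Leg 4: heading 7.3°; drift -1.8° → track 5.5°, groundspeed 153.2 kt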